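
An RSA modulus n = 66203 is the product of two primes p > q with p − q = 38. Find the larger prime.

Since p = q + 38, we have 66203 = q(q + 38), so q² + 38q − 66203 = 0.
Discriminant: 38² + 4·66203 = 1444 + 264812 = 266256; √266256 = 516.
q = (−38 + 516)/2 = 239, and p = q + 38 = 277.
Check: 239 · 277 = 66203.

277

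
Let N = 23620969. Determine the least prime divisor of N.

23620969 is odd.
Digit sum 37, not divisible by 3.
Ends in 9: not divisible by 5.
7: 23620969 = 7·3374424 + 1
11: 23620969 = 11·2147360 + 9
13: 23620969 = 13·1816997 + 8
17: 23620969 = 17·1389468 + 13
19: 23620969 = 19·1243208 + 17
23: 23620969 = 23·1026998 + 15
29: 23620969 = 29·814516 + 5
31: 23620969 = 31·761966 + 23
37: 23620969 = 37·638404 + 21
41: 23620969 = 41·576121 + 8
43: 23620969 = 43·549324 + 37
47: 23620969 = 47·502573 + 38
53: 23620969 = 53·445678 + 35
59: 23620969 = 59·400355 + 24
61: 23620969 = 61·387229

61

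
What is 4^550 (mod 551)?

517

4^1 ≡ 4 (mod 551)
4^2 ≡ 4^2 = 16 ≡ 16 (mod 551)
4^4 ≡ 16^2 = 256 ≡ 256 (mod 551)
4^8 ≡ 256^2 = 65536 ≡ 518 (mod 551)
4^16 ≡ 518^2 = 268324 ≡ 538 (mod 551)
4^32 ≡ 538^2 = 289444 ≡ 169 (mod 551)
4^64 ≡ 169^2 = 28561 ≡ 460 (mod 551)
4^128 ≡ 460^2 = 211600 ≡ 16 (mod 551)
4^256 ≡ 16^2 = 256 ≡ 256 (mod 551)
4^512 ≡ 256^2 = 65536 ≡ 518 (mod 551)
550 = 512 + 32 + 4 + 2 in binary powers of 2.
So 4^550 ≡ 518 · 169 · 256 · 16 ≡ 517 (mod 551).
Since 517 ≠ 1, base 4 is a Fermat witness: 551 is composite.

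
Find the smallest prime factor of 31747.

31747 is odd.
Digit sum 22, not divisible by 3.
Ends in 7: not divisible by 5.
7: 31747 = 7·4535 + 2
11: 31747 = 11·2886 + 1
13: 31747 = 13·2442 + 1
17: 31747 = 17·1867 + 8
19: 31747 = 19·1670 + 17
23: 31747 = 23·1380 + 7
29: 31747 = 29·1094 + 21
31: 31747 = 31·1024 + 3
37: 31747 = 37·858 + 1
41: 31747 = 41·774 + 13
43: 31747 = 43·738 + 13
47: 31747 = 47·675 + 22
53: 31747 = 53·599

53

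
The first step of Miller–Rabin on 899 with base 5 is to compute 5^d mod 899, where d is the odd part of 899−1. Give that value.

614

899 − 1 = 898 = 2^1 · 449, so d = 449.
5^1 ≡ 5 (mod 899)
5^2 ≡ 5^2 = 25 ≡ 25 (mod 899)
5^4 ≡ 25^2 = 625 ≡ 625 (mod 899)
5^8 ≡ 625^2 = 390625 ≡ 459 (mod 899)
5^16 ≡ 459^2 = 210681 ≡ 315 (mod 899)
5^32 ≡ 315^2 = 99225 ≡ 335 (mod 899)
5^64 ≡ 335^2 = 112225 ≡ 749 (mod 899)
5^128 ≡ 749^2 = 561001 ≡ 25 (mod 899)
5^256 ≡ 25^2 = 625 ≡ 625 (mod 899)
449 = 256 + 128 + 64 + 1 in binary powers of 2.
So 5^449 ≡ 625 · 25 · 749 · 5 ≡ 614 (mod 899).
Squaring chain: 614; never reaches −1, so base 5 is a Miller–Rabin witness that 899 is composite.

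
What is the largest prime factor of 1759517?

1759517 = 17 · 103501
103501 = 29 · 3569
3569 = 43 · 83
83 is prime.
So 1759517 = 17 · 29 · 43 · 83; the largest prime factor is 83.

83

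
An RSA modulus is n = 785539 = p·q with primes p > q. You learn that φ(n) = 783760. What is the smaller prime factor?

809

φ(n) = (p−1)(q−1) = n − (p+q) + 1, so p + q = 785539 − 783760 + 1 = 1780.
p and q are the roots of t² − 1780t + 785539 = 0.
Discriminant: 1780² − 4·785539 = 3168400 − 3142156 = 26244; √26244 = 162.
q = (1780 − 162)/2 = 809, p = (1780 + 162)/2 = 971.
Check: 809 · 971 = 785539.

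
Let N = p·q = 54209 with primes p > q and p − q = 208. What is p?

Since p = q + 208, we have 54209 = q(q + 208), so q² + 208q − 54209 = 0.
Discriminant: 208² + 4·54209 = 43264 + 216836 = 260100; √260100 = 510.
q = (−208 + 510)/2 = 151, and p = q + 208 = 359.
Check: 151 · 359 = 54209.

359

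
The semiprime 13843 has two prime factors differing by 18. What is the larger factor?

127

Since p = q + 18, we have 13843 = q(q + 18), so q² + 18q − 13843 = 0.
Discriminant: 18² + 4·13843 = 324 + 55372 = 55696; √55696 = 236.
q = (−18 + 236)/2 = 109, and p = q + 18 = 127.
Check: 109 · 127 = 13843.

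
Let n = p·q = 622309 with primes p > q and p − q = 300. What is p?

Since p = q + 300, we have 622309 = q(q + 300), so q² + 300q − 622309 = 0.
Discriminant: 300² + 4·622309 = 90000 + 2489236 = 2579236; √2579236 = 1606.
q = (−300 + 1606)/2 = 653, and p = q + 300 = 953.
Check: 653 · 953 = 622309.

953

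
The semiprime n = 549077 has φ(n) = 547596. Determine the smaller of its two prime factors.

739

φ(n) = (p−1)(q−1) = n − (p+q) + 1, so p + q = 549077 − 547596 + 1 = 1482.
p and q are the roots of t² − 1482t + 549077 = 0.
Discriminant: 1482² − 4·549077 = 2196324 − 2196308 = 16; √16 = 4.
q = (1482 − 4)/2 = 739, p = (1482 + 4)/2 = 743.
Check: 739 · 743 = 549077.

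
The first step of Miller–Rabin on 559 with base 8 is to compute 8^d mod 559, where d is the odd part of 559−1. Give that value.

559 − 1 = 558 = 2^1 · 279, so d = 279.
8^1 ≡ 8 (mod 559)
8^2 ≡ 8^2 = 64 ≡ 64 (mod 559)
8^4 ≡ 64^2 = 4096 ≡ 183 (mod 559)
8^8 ≡ 183^2 = 33489 ≡ 508 (mod 559)
8^16 ≡ 508^2 = 258064 ≡ 365 (mod 559)
8^32 ≡ 365^2 = 133225 ≡ 183 (mod 559)
8^64 ≡ 183^2 = 33489 ≡ 508 (mod 559)
8^128 ≡ 508^2 = 258064 ≡ 365 (mod 559)
8^256 ≡ 365^2 = 133225 ≡ 183 (mod 559)
279 = 256 + 16 + 4 + 2 + 1 in binary powers of 2.
So 8^279 ≡ 183 · 365 · 183 · 64 · 8 ≡ 70 (mod 559).
Squaring chain: 70; never reaches −1, so base 8 is a Miller–Rabin witness that 559 is composite.

70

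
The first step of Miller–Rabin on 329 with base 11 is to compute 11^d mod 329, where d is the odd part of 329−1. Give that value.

107

329 − 1 = 328 = 2^3 · 41, so d = 41.
11^1 ≡ 11 (mod 329)
11^2 ≡ 11^2 = 121 ≡ 121 (mod 329)
11^4 ≡ 121^2 = 14641 ≡ 165 (mod 329)
11^8 ≡ 165^2 = 27225 ≡ 247 (mod 329)
11^16 ≡ 247^2 = 61009 ≡ 144 (mod 329)
11^32 ≡ 144^2 = 20736 ≡ 9 (mod 329)
41 = 32 + 8 + 1 in binary powers of 2.
So 11^41 ≡ 9 · 247 · 11 ≡ 107 (mod 329).
Squaring chain: 107 → 263 → 79; never reaches −1, so base 11 is a Miller–Rabin witness that 329 is composite.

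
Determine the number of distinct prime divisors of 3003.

3003 = 3 · 1001
1001 = 7 · 143
143 = 11 · 13
3003 = 3 · 7 · 11 · 13, which has 4 distinct prime factors.

4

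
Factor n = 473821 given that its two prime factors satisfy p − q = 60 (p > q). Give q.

659

Since p = q + 60, we have 473821 = q(q + 60), so q² + 60q − 473821 = 0.
Discriminant: 60² + 4·473821 = 3600 + 1895284 = 1898884; √1898884 = 1378.
q = (−60 + 1378)/2 = 659, and p = q + 60 = 719.
Check: 659 · 719 = 473821.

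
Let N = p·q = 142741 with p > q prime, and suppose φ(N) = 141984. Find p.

φ(n) = (p−1)(q−1) = n − (p+q) + 1, so p + q = 142741 − 141984 + 1 = 758.
p and q are the roots of t² − 758t + 142741 = 0.
Discriminant: 758² − 4·142741 = 574564 − 570964 = 3600; √3600 = 60.
q = (758 − 60)/2 = 349, p = (758 + 60)/2 = 409.
Check: 349 · 409 = 142741.

409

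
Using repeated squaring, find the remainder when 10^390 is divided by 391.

10^1 ≡ 10 (mod 391)
10^2 ≡ 10^2 = 100 ≡ 100 (mod 391)
10^4 ≡ 100^2 = 10000 ≡ 225 (mod 391)
10^8 ≡ 225^2 = 50625 ≡ 186 (mod 391)
10^16 ≡ 186^2 = 34596 ≡ 188 (mod 391)
10^32 ≡ 188^2 = 35344 ≡ 154 (mod 391)
10^64 ≡ 154^2 = 23716 ≡ 256 (mod 391)
10^128 ≡ 256^2 = 65536 ≡ 239 (mod 391)
10^256 ≡ 239^2 = 57121 ≡ 35 (mod 391)
390 = 256 + 128 + 4 + 2 in binary powers of 2.
So 10^390 ≡ 35 · 239 · 225 · 100 ≡ 349 (mod 391).
Since 349 ≠ 1, base 10 is a Fermat witness: 391 is composite.

349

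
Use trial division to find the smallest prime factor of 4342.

4342 is even: 2 divides it.

2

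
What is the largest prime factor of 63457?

63457 = 23 · 2759
2759 = 31 · 89
89 is prime.
So 63457 = 23 · 31 · 89; the largest prime factor is 89.

89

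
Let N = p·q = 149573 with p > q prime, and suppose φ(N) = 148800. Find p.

401

φ(n) = (p−1)(q−1) = n − (p+q) + 1, so p + q = 149573 − 148800 + 1 = 774.
p and q are the roots of t² − 774t + 149573 = 0.
Discriminant: 774² − 4·149573 = 599076 − 598292 = 784; √784 = 28.
q = (774 − 28)/2 = 373, p = (774 + 28)/2 = 401.
Check: 373 · 401 = 149573.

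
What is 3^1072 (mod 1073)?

848

3^1 ≡ 3 (mod 1073)
3^2 ≡ 3^2 = 9 ≡ 9 (mod 1073)
3^4 ≡ 9^2 = 81 ≡ 81 (mod 1073)
3^8 ≡ 81^2 = 6561 ≡ 123 (mod 1073)
3^16 ≡ 123^2 = 15129 ≡ 107 (mod 1073)
3^32 ≡ 107^2 = 11449 ≡ 719 (mod 1073)
3^64 ≡ 719^2 = 516961 ≡ 848 (mod 1073)
3^128 ≡ 848^2 = 719104 ≡ 194 (mod 1073)
3^256 ≡ 194^2 = 37636 ≡ 81 (mod 1073)
3^512 ≡ 81^2 = 6561 ≡ 123 (mod 1073)
3^1024 ≡ 123^2 = 15129 ≡ 107 (mod 1073)
1072 = 1024 + 32 + 16 in binary powers of 2.
So 3^1072 ≡ 107 · 719 · 107 ≡ 848 (mod 1073).
Since 848 ≠ 1, base 3 is a Fermat witness: 1073 is composite.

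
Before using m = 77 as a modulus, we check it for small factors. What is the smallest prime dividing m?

7

77 is odd.
Digit sum 14, not divisible by 3.
Ends in 7: not divisible by 5.
7: 77 = 7·11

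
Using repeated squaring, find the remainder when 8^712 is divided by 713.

188

8^1 ≡ 8 (mod 713)
8^2 ≡ 8^2 = 64 ≡ 64 (mod 713)
8^4 ≡ 64^2 = 4096 ≡ 531 (mod 713)
8^8 ≡ 531^2 = 281961 ≡ 326 (mod 713)
8^16 ≡ 326^2 = 106276 ≡ 39 (mod 713)
8^32 ≡ 39^2 = 1521 ≡ 95 (mod 713)
8^64 ≡ 95^2 = 9025 ≡ 469 (mod 713)
8^128 ≡ 469^2 = 219961 ≡ 357 (mod 713)
8^256 ≡ 357^2 = 127449 ≡ 535 (mod 713)
8^512 ≡ 535^2 = 286225 ≡ 312 (mod 713)
712 = 512 + 128 + 64 + 8 in binary powers of 2.
So 8^712 ≡ 312 · 357 · 469 · 326 ≡ 188 (mod 713).
Since 188 ≠ 1, base 8 is a Fermat witness: 713 is composite.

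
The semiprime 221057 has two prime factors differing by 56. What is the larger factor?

499

Since p = q + 56, we have 221057 = q(q + 56), so q² + 56q − 221057 = 0.
Discriminant: 56² + 4·221057 = 3136 + 884228 = 887364; √887364 = 942.
q = (−56 + 942)/2 = 443, and p = q + 56 = 499.
Check: 443 · 499 = 221057.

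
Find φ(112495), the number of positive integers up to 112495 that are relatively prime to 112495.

88800

Factor: 112495 = 5 · 149 · 151.
φ(112495) = (5−1) · (149−1) · (151−1) = 4 · 148 · 150 = 88800.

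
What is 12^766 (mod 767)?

12^1 ≡ 12 (mod 767)
12^2 ≡ 12^2 = 144 ≡ 144 (mod 767)
12^4 ≡ 144^2 = 20736 ≡ 27 (mod 767)
12^8 ≡ 27^2 = 729 ≡ 729 (mod 767)
12^16 ≡ 729^2 = 531441 ≡ 677 (mod 767)
12^32 ≡ 677^2 = 458329 ≡ 430 (mod 767)
12^64 ≡ 430^2 = 184900 ≡ 53 (mod 767)
12^128 ≡ 53^2 = 2809 ≡ 508 (mod 767)
12^256 ≡ 508^2 = 258064 ≡ 352 (mod 767)
12^512 ≡ 352^2 = 123904 ≡ 417 (mod 767)
766 = 512 + 128 + 64 + 32 + 16 + 8 + 4 + 2 in binary powers of 2.
So 12^766 ≡ 417 · 508 · 53 · 430 · 677 · 729 · 27 · 144 ≡ 508 (mod 767).
Since 508 ≠ 1, base 12 is a Fermat witness: 767 is composite.

508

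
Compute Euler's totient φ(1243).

1120

Factor: 1243 = 11 · 113.
φ(1243) = (11−1) · (113−1) = 10 · 112 = 1120.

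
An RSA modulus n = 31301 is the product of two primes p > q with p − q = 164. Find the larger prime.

Since p = q + 164, we have 31301 = q(q + 164), so q² + 164q − 31301 = 0.
Discriminant: 164² + 4·31301 = 26896 + 125204 = 152100; √152100 = 390.
q = (−164 + 390)/2 = 113, and p = q + 164 = 277.
Check: 113 · 277 = 31301.

277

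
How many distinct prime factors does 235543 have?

4

235543 = 7^2 · 4807
4807 = 11 · 437
437 = 19 · 23
235543 = 7^2 · 11 · 19 · 23, which has 4 distinct prime factors.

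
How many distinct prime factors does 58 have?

2

58 = 2 · 29
58 = 2 · 29, which has 2 distinct prime factors.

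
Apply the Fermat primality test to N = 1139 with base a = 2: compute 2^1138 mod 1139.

2^1 ≡ 2 (mod 1139)
2^2 ≡ 2^2 = 4 ≡ 4 (mod 1139)
2^4 ≡ 4^2 = 16 ≡ 16 (mod 1139)
2^8 ≡ 16^2 = 256 ≡ 256 (mod 1139)
2^16 ≡ 256^2 = 65536 ≡ 613 (mod 1139)
2^32 ≡ 613^2 = 375769 ≡ 1038 (mod 1139)
2^64 ≡ 1038^2 = 1077444 ≡ 1089 (mod 1139)
2^128 ≡ 1089^2 = 1185921 ≡ 222 (mod 1139)
2^256 ≡ 222^2 = 49284 ≡ 307 (mod 1139)
2^512 ≡ 307^2 = 94249 ≡ 851 (mod 1139)
2^1024 ≡ 851^2 = 724201 ≡ 936 (mod 1139)
1138 = 1024 + 64 + 32 + 16 + 2 in binary powers of 2.
So 2^1138 ≡ 936 · 1089 · 1038 · 613 · 4 ≡ 412 (mod 1139).
Since 412 ≠ 1, base 2 is a Fermat witness: 1139 is composite.

412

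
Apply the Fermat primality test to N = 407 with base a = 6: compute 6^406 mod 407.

258

6^1 ≡ 6 (mod 407)
6^2 ≡ 6^2 = 36 ≡ 36 (mod 407)
6^4 ≡ 36^2 = 1296 ≡ 75 (mod 407)
6^8 ≡ 75^2 = 5625 ≡ 334 (mod 407)
6^16 ≡ 334^2 = 111556 ≡ 38 (mod 407)
6^32 ≡ 38^2 = 1444 ≡ 223 (mod 407)
6^64 ≡ 223^2 = 49729 ≡ 75 (mod 407)
6^128 ≡ 75^2 = 5625 ≡ 334 (mod 407)
6^256 ≡ 334^2 = 111556 ≡ 38 (mod 407)
406 = 256 + 128 + 16 + 4 + 2 in binary powers of 2.
So 6^406 ≡ 38 · 334 · 38 · 75 · 36 ≡ 258 (mod 407).
Since 258 ≠ 1, base 6 is a Fermat witness: 407 is composite.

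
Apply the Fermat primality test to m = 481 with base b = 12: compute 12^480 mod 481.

248

12^1 ≡ 12 (mod 481)
12^2 ≡ 12^2 = 144 ≡ 144 (mod 481)
12^4 ≡ 144^2 = 20736 ≡ 53 (mod 481)
12^8 ≡ 53^2 = 2809 ≡ 404 (mod 481)
12^16 ≡ 404^2 = 163216 ≡ 157 (mod 481)
12^32 ≡ 157^2 = 24649 ≡ 118 (mod 481)
12^64 ≡ 118^2 = 13924 ≡ 456 (mod 481)
12^128 ≡ 456^2 = 207936 ≡ 144 (mod 481)
12^256 ≡ 144^2 = 20736 ≡ 53 (mod 481)
480 = 256 + 128 + 64 + 32 in binary powers of 2.
So 12^480 ≡ 53 · 144 · 456 · 118 ≡ 248 (mod 481).
Since 248 ≠ 1, base 12 is a Fermat witness: 481 is composite.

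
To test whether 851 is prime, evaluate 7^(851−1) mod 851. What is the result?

255

7^1 ≡ 7 (mod 851)
7^2 ≡ 7^2 = 49 ≡ 49 (mod 851)
7^4 ≡ 49^2 = 2401 ≡ 699 (mod 851)
7^8 ≡ 699^2 = 488601 ≡ 127 (mod 851)
7^16 ≡ 127^2 = 16129 ≡ 811 (mod 851)
7^32 ≡ 811^2 = 657721 ≡ 749 (mod 851)
7^64 ≡ 749^2 = 561001 ≡ 192 (mod 851)
7^128 ≡ 192^2 = 36864 ≡ 271 (mod 851)
7^256 ≡ 271^2 = 73441 ≡ 255 (mod 851)
7^512 ≡ 255^2 = 65025 ≡ 349 (mod 851)
850 = 512 + 256 + 64 + 16 + 2 in binary powers of 2.
So 7^850 ≡ 349 · 255 · 192 · 811 · 49 ≡ 255 (mod 851).
Since 255 ≠ 1, base 7 is a Fermat witness: 851 is composite.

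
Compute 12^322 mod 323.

178

12^1 ≡ 12 (mod 323)
12^2 ≡ 12^2 = 144 ≡ 144 (mod 323)
12^4 ≡ 144^2 = 20736 ≡ 64 (mod 323)
12^8 ≡ 64^2 = 4096 ≡ 220 (mod 323)
12^16 ≡ 220^2 = 48400 ≡ 273 (mod 323)
12^32 ≡ 273^2 = 74529 ≡ 239 (mod 323)
12^64 ≡ 239^2 = 57121 ≡ 273 (mod 323)
12^128 ≡ 273^2 = 74529 ≡ 239 (mod 323)
12^256 ≡ 239^2 = 57121 ≡ 273 (mod 323)
322 = 256 + 64 + 2 in binary powers of 2.
So 12^322 ≡ 273 · 273 · 144 ≡ 178 (mod 323).
Since 178 ≠ 1, base 12 is a Fermat witness: 323 is composite.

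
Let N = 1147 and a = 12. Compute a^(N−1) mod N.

12^1 ≡ 12 (mod 1147)
12^2 ≡ 12^2 = 144 ≡ 144 (mod 1147)
12^4 ≡ 144^2 = 20736 ≡ 90 (mod 1147)
12^8 ≡ 90^2 = 8100 ≡ 71 (mod 1147)
12^16 ≡ 71^2 = 5041 ≡ 453 (mod 1147)
12^32 ≡ 453^2 = 205209 ≡ 1043 (mod 1147)
12^64 ≡ 1043^2 = 1087849 ≡ 493 (mod 1147)
12^128 ≡ 493^2 = 243049 ≡ 1032 (mod 1147)
12^256 ≡ 1032^2 = 1065024 ≡ 608 (mod 1147)
12^512 ≡ 608^2 = 369664 ≡ 330 (mod 1147)
12^1024 ≡ 330^2 = 108900 ≡ 1082 (mod 1147)
1146 = 1024 + 64 + 32 + 16 + 8 + 2 in binary powers of 2.
So 12^1146 ≡ 1082 · 493 · 1043 · 453 · 71 · 144 ≡ 1025 (mod 1147).
Since 1025 ≠ 1, base 12 is a Fermat witness: 1147 is composite.

1025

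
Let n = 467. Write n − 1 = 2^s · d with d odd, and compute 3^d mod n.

467 − 1 = 466 = 2^1 · 233, so d = 233.
3^1 ≡ 3 (mod 467)
3^2 ≡ 3^2 = 9 ≡ 9 (mod 467)
3^4 ≡ 9^2 = 81 ≡ 81 (mod 467)
3^8 ≡ 81^2 = 6561 ≡ 23 (mod 467)
3^16 ≡ 23^2 = 529 ≡ 62 (mod 467)
3^32 ≡ 62^2 = 3844 ≡ 108 (mod 467)
3^64 ≡ 108^2 = 11664 ≡ 456 (mod 467)
3^128 ≡ 456^2 = 207936 ≡ 121 (mod 467)
233 = 128 + 64 + 32 + 8 + 1 in binary powers of 2.
So 3^233 ≡ 121 · 456 · 108 · 23 · 3 ≡ 1 (mod 467).
Since 3^d ≡ 1 (mod 467), base 3 does not prove 467 composite.

1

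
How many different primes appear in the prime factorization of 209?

2

209 = 11 · 19
209 = 11 · 19, which has 2 distinct prime factors.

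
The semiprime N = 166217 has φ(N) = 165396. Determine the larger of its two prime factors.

463

φ(n) = (p−1)(q−1) = n − (p+q) + 1, so p + q = 166217 − 165396 + 1 = 822.
p and q are the roots of t² − 822t + 166217 = 0.
Discriminant: 822² − 4·166217 = 675684 − 664868 = 10816; √10816 = 104.
q = (822 − 104)/2 = 359, p = (822 + 104)/2 = 463.
Check: 359 · 463 = 166217.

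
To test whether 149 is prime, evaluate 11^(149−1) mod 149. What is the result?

11^1 ≡ 11 (mod 149)
11^2 ≡ 11^2 = 121 ≡ 121 (mod 149)
11^4 ≡ 121^2 = 14641 ≡ 39 (mod 149)
11^8 ≡ 39^2 = 1521 ≡ 31 (mod 149)
11^16 ≡ 31^2 = 961 ≡ 67 (mod 149)
11^32 ≡ 67^2 = 4489 ≡ 19 (mod 149)
11^64 ≡ 19^2 = 361 ≡ 63 (mod 149)
11^128 ≡ 63^2 = 3969 ≡ 95 (mod 149)
148 = 128 + 16 + 4 in binary powers of 2.
So 11^148 ≡ 95 · 67 · 39 ≡ 1 (mod 149).
Since the result is 1, base 11 gives no evidence that 149 is composite.

1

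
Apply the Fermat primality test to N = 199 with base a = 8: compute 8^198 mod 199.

8^1 ≡ 8 (mod 199)
8^2 ≡ 8^2 = 64 ≡ 64 (mod 199)
8^4 ≡ 64^2 = 4096 ≡ 116 (mod 199)
8^8 ≡ 116^2 = 13456 ≡ 123 (mod 199)
8^16 ≡ 123^2 = 15129 ≡ 5 (mod 199)
8^32 ≡ 5^2 = 25 ≡ 25 (mod 199)
8^64 ≡ 25^2 = 625 ≡ 28 (mod 199)
8^128 ≡ 28^2 = 784 ≡ 187 (mod 199)
198 = 128 + 64 + 4 + 2 in binary powers of 2.
So 8^198 ≡ 187 · 28 · 116 · 64 ≡ 1 (mod 199).
Since the result is 1, base 8 gives no evidence that 199 is composite.

1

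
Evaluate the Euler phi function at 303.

Factor: 303 = 3 · 101.
φ(303) = (3−1) · (101−1) = 2 · 100 = 200.

200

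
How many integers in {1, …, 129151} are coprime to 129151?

114840

Factor: 129151 = 11 · 59 · 199.
φ(129151) = (11−1) · (59−1) · (199−1) = 10 · 58 · 198 = 114840.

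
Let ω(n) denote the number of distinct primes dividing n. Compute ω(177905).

177905 = 5 · 35581
35581 = 7 · 5083
5083 = 13 · 391
391 = 17 · 23
177905 = 5 · 7 · 13 · 17 · 23, which has 5 distinct prime factors.

5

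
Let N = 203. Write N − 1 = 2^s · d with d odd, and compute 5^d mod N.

38

203 − 1 = 202 = 2^1 · 101, so d = 101.
5^1 ≡ 5 (mod 203)
5^2 ≡ 5^2 = 25 ≡ 25 (mod 203)
5^4 ≡ 25^2 = 625 ≡ 16 (mod 203)
5^8 ≡ 16^2 = 256 ≡ 53 (mod 203)
5^16 ≡ 53^2 = 2809 ≡ 170 (mod 203)
5^32 ≡ 170^2 = 28900 ≡ 74 (mod 203)
5^64 ≡ 74^2 = 5476 ≡ 198 (mod 203)
101 = 64 + 32 + 4 + 1 in binary powers of 2.
So 5^101 ≡ 198 · 74 · 16 · 5 ≡ 38 (mod 203).
Squaring chain: 38; never reaches −1, so base 5 is a Miller–Rabin witness that 203 is composite.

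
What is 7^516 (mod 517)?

7^1 ≡ 7 (mod 517)
7^2 ≡ 7^2 = 49 ≡ 49 (mod 517)
7^4 ≡ 49^2 = 2401 ≡ 333 (mod 517)
7^8 ≡ 333^2 = 110889 ≡ 251 (mod 517)
7^16 ≡ 251^2 = 63001 ≡ 444 (mod 517)
7^32 ≡ 444^2 = 197136 ≡ 159 (mod 517)
7^64 ≡ 159^2 = 25281 ≡ 465 (mod 517)
7^128 ≡ 465^2 = 216225 ≡ 119 (mod 517)
7^256 ≡ 119^2 = 14161 ≡ 202 (mod 517)
7^512 ≡ 202^2 = 40804 ≡ 478 (mod 517)
516 = 512 + 4 in binary powers of 2.
So 7^516 ≡ 478 · 333 ≡ 455 (mod 517).
Since 455 ≠ 1, base 7 is a Fermat witness: 517 is composite.

455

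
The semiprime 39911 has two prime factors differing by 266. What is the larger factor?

Since p = q + 266, we have 39911 = q(q + 266), so q² + 266q − 39911 = 0.
Discriminant: 266² + 4·39911 = 70756 + 159644 = 230400; √230400 = 480.
q = (−266 + 480)/2 = 107, and p = q + 266 = 373.
Check: 107 · 373 = 39911.

373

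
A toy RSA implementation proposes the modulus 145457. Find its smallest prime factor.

13

145457 is odd.
Digit sum 26, not divisible by 3.
Ends in 7: not divisible by 5.
7: 145457 = 7·20779 + 4
11: 145457 = 11·13223 + 4
13: 145457 = 13·11189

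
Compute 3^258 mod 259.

211

3^1 ≡ 3 (mod 259)
3^2 ≡ 3^2 = 9 ≡ 9 (mod 259)
3^4 ≡ 9^2 = 81 ≡ 81 (mod 259)
3^8 ≡ 81^2 = 6561 ≡ 86 (mod 259)
3^16 ≡ 86^2 = 7396 ≡ 144 (mod 259)
3^32 ≡ 144^2 = 20736 ≡ 16 (mod 259)
3^64 ≡ 16^2 = 256 ≡ 256 (mod 259)
3^128 ≡ 256^2 = 65536 ≡ 9 (mod 259)
3^256 ≡ 9^2 = 81 ≡ 81 (mod 259)
258 = 256 + 2 in binary powers of 2.
So 3^258 ≡ 81 · 9 ≡ 211 (mod 259).
Since 211 ≠ 1, base 3 is a Fermat witness: 259 is composite.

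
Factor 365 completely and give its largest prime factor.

365 = 5 · 73
73 is prime.
So 365 = 5 · 73; the largest prime factor is 73.

73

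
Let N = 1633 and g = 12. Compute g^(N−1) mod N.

12^1 ≡ 12 (mod 1633)
12^2 ≡ 12^2 = 144 ≡ 144 (mod 1633)
12^4 ≡ 144^2 = 20736 ≡ 1140 (mod 1633)
12^8 ≡ 1140^2 = 1299600 ≡ 1365 (mod 1633)
12^16 ≡ 1365^2 = 1863225 ≡ 1605 (mod 1633)
12^32 ≡ 1605^2 = 2576025 ≡ 784 (mod 1633)
12^64 ≡ 784^2 = 614656 ≡ 648 (mod 1633)
12^128 ≡ 648^2 = 419904 ≡ 223 (mod 1633)
12^256 ≡ 223^2 = 49729 ≡ 739 (mod 1633)
12^512 ≡ 739^2 = 546121 ≡ 699 (mod 1633)
12^1024 ≡ 699^2 = 488601 ≡ 334 (mod 1633)
1632 = 1024 + 512 + 64 + 32 in binary powers of 2.
So 12^1632 ≡ 334 · 699 · 648 · 784 ≡ 841 (mod 1633).
Since 841 ≠ 1, base 12 is a Fermat witness: 1633 is composite.

841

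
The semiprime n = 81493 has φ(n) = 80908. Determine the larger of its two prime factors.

φ(n) = (p−1)(q−1) = n − (p+q) + 1, so p + q = 81493 − 80908 + 1 = 586.
p and q are the roots of t² − 586t + 81493 = 0.
Discriminant: 586² − 4·81493 = 343396 − 325972 = 17424; √17424 = 132.
q = (586 − 132)/2 = 227, p = (586 + 132)/2 = 359.
Check: 227 · 359 = 81493.

359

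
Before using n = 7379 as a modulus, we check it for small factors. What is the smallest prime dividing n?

47

7379 is odd.
Digit sum 26, not divisible by 3.
Ends in 9: not divisible by 5.
7: 7379 = 7·1054 + 1
11: 7379 = 11·670 + 9
13: 7379 = 13·567 + 8
17: 7379 = 17·434 + 1
19: 7379 = 19·388 + 7
23: 7379 = 23·320 + 19
29: 7379 = 29·254 + 13
31: 7379 = 31·238 + 1
37: 7379 = 37·199 + 16
41: 7379 = 41·179 + 40
43: 7379 = 43·171 + 26
47: 7379 = 47·157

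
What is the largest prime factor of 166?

166 = 2 · 83
83 is prime.
So 166 = 2 · 83; the largest prime factor is 83.

83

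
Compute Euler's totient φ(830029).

798336

Factor: 830029 = 43 · 97 · 199.
φ(830029) = (43−1) · (97−1) · (199−1) = 42 · 96 · 198 = 798336.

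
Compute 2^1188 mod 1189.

297

2^1 ≡ 2 (mod 1189)
2^2 ≡ 2^2 = 4 ≡ 4 (mod 1189)
2^4 ≡ 4^2 = 16 ≡ 16 (mod 1189)
2^8 ≡ 16^2 = 256 ≡ 256 (mod 1189)
2^16 ≡ 256^2 = 65536 ≡ 141 (mod 1189)
2^32 ≡ 141^2 = 19881 ≡ 857 (mod 1189)
2^64 ≡ 857^2 = 734449 ≡ 836 (mod 1189)
2^128 ≡ 836^2 = 698896 ≡ 953 (mod 1189)
2^256 ≡ 953^2 = 908209 ≡ 1002 (mod 1189)
2^512 ≡ 1002^2 = 1004004 ≡ 488 (mod 1189)
2^1024 ≡ 488^2 = 238144 ≡ 344 (mod 1189)
1188 = 1024 + 128 + 32 + 4 in binary powers of 2.
So 2^1188 ≡ 344 · 953 · 857 · 16 ≡ 297 (mod 1189).
Since 297 ≠ 1, base 2 is a Fermat witness: 1189 is composite.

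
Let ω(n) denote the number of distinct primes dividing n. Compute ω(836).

836 = 2^2 · 209
209 = 11 · 19
836 = 2^2 · 11 · 19, which has 3 distinct prime factors.

3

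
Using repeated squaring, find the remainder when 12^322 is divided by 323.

178

12^1 ≡ 12 (mod 323)
12^2 ≡ 12^2 = 144 ≡ 144 (mod 323)
12^4 ≡ 144^2 = 20736 ≡ 64 (mod 323)
12^8 ≡ 64^2 = 4096 ≡ 220 (mod 323)
12^16 ≡ 220^2 = 48400 ≡ 273 (mod 323)
12^32 ≡ 273^2 = 74529 ≡ 239 (mod 323)
12^64 ≡ 239^2 = 57121 ≡ 273 (mod 323)
12^128 ≡ 273^2 = 74529 ≡ 239 (mod 323)
12^256 ≡ 239^2 = 57121 ≡ 273 (mod 323)
322 = 256 + 64 + 2 in binary powers of 2.
So 12^322 ≡ 273 · 273 · 144 ≡ 178 (mod 323).
Since 178 ≠ 1, base 12 is a Fermat witness: 323 is composite.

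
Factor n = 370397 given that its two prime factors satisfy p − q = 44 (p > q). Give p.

Since p = q + 44, we have 370397 = q(q + 44), so q² + 44q − 370397 = 0.
Discriminant: 44² + 4·370397 = 1936 + 1481588 = 1483524; √1483524 = 1218.
q = (−44 + 1218)/2 = 587, and p = q + 44 = 631.
Check: 587 · 631 = 370397.

631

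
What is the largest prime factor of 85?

85 = 5 · 17
17 is prime.
So 85 = 5 · 17; the largest prime factor is 17.

17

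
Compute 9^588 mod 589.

140

9^1 ≡ 9 (mod 589)
9^2 ≡ 9^2 = 81 ≡ 81 (mod 589)
9^4 ≡ 81^2 = 6561 ≡ 82 (mod 589)
9^8 ≡ 82^2 = 6724 ≡ 245 (mod 589)
9^16 ≡ 245^2 = 60025 ≡ 536 (mod 589)
9^32 ≡ 536^2 = 287296 ≡ 453 (mod 589)
9^64 ≡ 453^2 = 205209 ≡ 237 (mod 589)
9^128 ≡ 237^2 = 56169 ≡ 214 (mod 589)
9^256 ≡ 214^2 = 45796 ≡ 443 (mod 589)
9^512 ≡ 443^2 = 196249 ≡ 112 (mod 589)
588 = 512 + 64 + 8 + 4 in binary powers of 2.
So 9^588 ≡ 112 · 237 · 245 · 82 ≡ 140 (mod 589).
Since 140 ≠ 1, base 9 is a Fermat witness: 589 is composite.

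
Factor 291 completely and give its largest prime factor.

97

291 = 3 · 97
97 is prime.
So 291 = 3 · 97; the largest prime factor is 97.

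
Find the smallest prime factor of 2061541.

53

2061541 is odd.
Digit sum 19, not divisible by 3.
Ends in 1: not divisible by 5.
7: 2061541 = 7·294505 + 6
11: 2061541 = 11·187412 + 9
13: 2061541 = 13·158580 + 1
17: 2061541 = 17·121267 + 2
19: 2061541 = 19·108502 + 3
23: 2061541 = 23·89632 + 5
29: 2061541 = 29·71087 + 18
31: 2061541 = 31·66501 + 10
37: 2061541 = 37·55717 + 12
41: 2061541 = 41·50281 + 20
43: 2061541 = 43·47942 + 35
47: 2061541 = 47·43862 + 27
53: 2061541 = 53·38897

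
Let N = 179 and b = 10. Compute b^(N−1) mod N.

10^1 ≡ 10 (mod 179)
10^2 ≡ 10^2 = 100 ≡ 100 (mod 179)
10^4 ≡ 100^2 = 10000 ≡ 155 (mod 179)
10^8 ≡ 155^2 = 24025 ≡ 39 (mod 179)
10^16 ≡ 39^2 = 1521 ≡ 89 (mod 179)
10^32 ≡ 89^2 = 7921 ≡ 45 (mod 179)
10^64 ≡ 45^2 = 2025 ≡ 56 (mod 179)
10^128 ≡ 56^2 = 3136 ≡ 93 (mod 179)
178 = 128 + 32 + 16 + 2 in binary powers of 2.
So 10^178 ≡ 93 · 45 · 89 · 100 ≡ 1 (mod 179).
Since the result is 1, base 10 gives no evidence that 179 is composite.

1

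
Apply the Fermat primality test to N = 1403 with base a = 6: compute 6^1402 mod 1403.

899

6^1 ≡ 6 (mod 1403)
6^2 ≡ 6^2 = 36 ≡ 36 (mod 1403)
6^4 ≡ 36^2 = 1296 ≡ 1296 (mod 1403)
6^8 ≡ 1296^2 = 1679616 ≡ 225 (mod 1403)
6^16 ≡ 225^2 = 50625 ≡ 117 (mod 1403)
6^32 ≡ 117^2 = 13689 ≡ 1062 (mod 1403)
6^64 ≡ 1062^2 = 1127844 ≡ 1235 (mod 1403)
6^128 ≡ 1235^2 = 1525225 ≡ 164 (mod 1403)
6^256 ≡ 164^2 = 26896 ≡ 239 (mod 1403)
6^512 ≡ 239^2 = 57121 ≡ 1001 (mod 1403)
6^1024 ≡ 1001^2 = 1002001 ≡ 259 (mod 1403)
1402 = 1024 + 256 + 64 + 32 + 16 + 8 + 2 in binary powers of 2.
So 6^1402 ≡ 259 · 239 · 1235 · 1062 · 117 · 225 · 36 ≡ 899 (mod 1403).
Since 899 ≠ 1, base 6 is a Fermat witness: 1403 is composite.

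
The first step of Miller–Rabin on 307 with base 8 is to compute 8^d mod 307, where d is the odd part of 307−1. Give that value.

306

307 − 1 = 306 = 2^1 · 153, so d = 153.
8^1 ≡ 8 (mod 307)
8^2 ≡ 8^2 = 64 ≡ 64 (mod 307)
8^4 ≡ 64^2 = 4096 ≡ 105 (mod 307)
8^8 ≡ 105^2 = 11025 ≡ 280 (mod 307)
8^16 ≡ 280^2 = 78400 ≡ 115 (mod 307)
8^32 ≡ 115^2 = 13225 ≡ 24 (mod 307)
8^64 ≡ 24^2 = 576 ≡ 269 (mod 307)
8^128 ≡ 269^2 = 72361 ≡ 216 (mod 307)
153 = 128 + 16 + 8 + 1 in binary powers of 2.
So 8^153 ≡ 216 · 115 · 280 · 8 ≡ 306 (mod 307).
Since 8^d ≡ 306 (mod 307), base 8 does not prove 307 composite.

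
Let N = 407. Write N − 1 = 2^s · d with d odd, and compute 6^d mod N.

216

407 − 1 = 406 = 2^1 · 203, so d = 203.
6^1 ≡ 6 (mod 407)
6^2 ≡ 6^2 = 36 ≡ 36 (mod 407)
6^4 ≡ 36^2 = 1296 ≡ 75 (mod 407)
6^8 ≡ 75^2 = 5625 ≡ 334 (mod 407)
6^16 ≡ 334^2 = 111556 ≡ 38 (mod 407)
6^32 ≡ 38^2 = 1444 ≡ 223 (mod 407)
6^64 ≡ 223^2 = 49729 ≡ 75 (mod 407)
6^128 ≡ 75^2 = 5625 ≡ 334 (mod 407)
203 = 128 + 64 + 8 + 2 + 1 in binary powers of 2.
So 6^203 ≡ 334 · 75 · 334 · 36 · 6 ≡ 216 (mod 407).
Squaring chain: 216; never reaches −1, so base 6 is a Miller–Rabin witness that 407 is composite.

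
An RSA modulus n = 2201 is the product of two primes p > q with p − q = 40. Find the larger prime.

71

Since p = q + 40, we have 2201 = q(q + 40), so q² + 40q − 2201 = 0.
Discriminant: 40² + 4·2201 = 1600 + 8804 = 10404; √10404 = 102.
q = (−40 + 102)/2 = 31, and p = q + 40 = 71.
Check: 31 · 71 = 2201.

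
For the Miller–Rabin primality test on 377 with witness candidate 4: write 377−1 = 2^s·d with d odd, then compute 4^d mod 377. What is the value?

377 − 1 = 376 = 2^3 · 47, so d = 47.
4^1 ≡ 4 (mod 377)
4^2 ≡ 4^2 = 16 ≡ 16 (mod 377)
4^4 ≡ 16^2 = 256 ≡ 256 (mod 377)
4^8 ≡ 256^2 = 65536 ≡ 315 (mod 377)
4^16 ≡ 315^2 = 99225 ≡ 74 (mod 377)
4^32 ≡ 74^2 = 5476 ≡ 198 (mod 377)
47 = 32 + 8 + 4 + 2 + 1 in binary powers of 2.
So 4^47 ≡ 198 · 315 · 256 · 16 · 4 ≡ 270 (mod 377).
Squaring chain: 270 → 139 → 94; never reaches −1, so base 4 is a Miller–Rabin witness that 377 is composite.

270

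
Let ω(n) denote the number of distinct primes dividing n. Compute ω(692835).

6

692835 = 3 · 230945
230945 = 5 · 46189
46189 = 11 · 4199
4199 = 13 · 323
323 = 17 · 19
692835 = 3 · 5 · 11 · 13 · 17 · 19, which has 6 distinct prime factors.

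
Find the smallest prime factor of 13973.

13973 is odd.
Digit sum 23, not divisible by 3.
Ends in 3: not divisible by 5.
7: 13973 = 7·1996 + 1
11: 13973 = 11·1270 + 3
13: 13973 = 13·1074 + 11
17: 13973 = 17·821 + 16
19: 13973 = 19·735 + 8
23: 13973 = 23·607 + 12
29: 13973 = 29·481 + 24
31: 13973 = 31·450 + 23
37: 13973 = 37·377 + 24
41: 13973 = 41·340 + 33
43: 13973 = 43·324 + 41
47: 13973 = 47·297 + 14
53: 13973 = 53·263 + 34
59: 13973 = 59·236 + 49
61: 13973 = 61·229 + 4
67: 13973 = 67·208 + 37
71: 13973 = 71·196 + 57
73: 13973 = 73·191 + 30
79: 13973 = 79·176 + 69
83: 13973 = 83·168 + 29
89: 13973 = 89·157

89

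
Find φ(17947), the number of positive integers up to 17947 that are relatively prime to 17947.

Factor: 17947 = 131 · 137.
φ(17947) = (131−1) · (137−1) = 130 · 136 = 17680.

17680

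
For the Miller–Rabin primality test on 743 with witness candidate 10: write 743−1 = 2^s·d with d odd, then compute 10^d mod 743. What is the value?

742

743 − 1 = 742 = 2^1 · 371, so d = 371.
10^1 ≡ 10 (mod 743)
10^2 ≡ 10^2 = 100 ≡ 100 (mod 743)
10^4 ≡ 100^2 = 10000 ≡ 341 (mod 743)
10^8 ≡ 341^2 = 116281 ≡ 373 (mod 743)
10^16 ≡ 373^2 = 139129 ≡ 188 (mod 743)
10^32 ≡ 188^2 = 35344 ≡ 423 (mod 743)
10^64 ≡ 423^2 = 178929 ≡ 609 (mod 743)
10^128 ≡ 609^2 = 370881 ≡ 124 (mod 743)
10^256 ≡ 124^2 = 15376 ≡ 516 (mod 743)
371 = 256 + 64 + 32 + 16 + 2 + 1 in binary powers of 2.
So 10^371 ≡ 516 · 609 · 423 · 188 · 100 · 10 ≡ 742 (mod 743).
Since 10^d ≡ 742 (mod 743), base 10 does not prove 743 composite.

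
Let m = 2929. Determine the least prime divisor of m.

29

2929 is odd.
Digit sum 22, not divisible by 3.
Ends in 9: not divisible by 5.
7: 2929 = 7·418 + 3
11: 2929 = 11·266 + 3
13: 2929 = 13·225 + 4
17: 2929 = 17·172 + 5
19: 2929 = 19·154 + 3
23: 2929 = 23·127 + 8
29: 2929 = 29·101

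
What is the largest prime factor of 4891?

4891 = 67 · 73
73 is prime.
So 4891 = 67 · 73; the largest prime factor is 73.

73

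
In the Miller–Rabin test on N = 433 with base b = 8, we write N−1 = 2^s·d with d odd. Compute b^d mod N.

433 − 1 = 432 = 2^4 · 27, so d = 27.
8^1 ≡ 8 (mod 433)
8^2 ≡ 8^2 = 64 ≡ 64 (mod 433)
8^4 ≡ 64^2 = 4096 ≡ 199 (mod 433)
8^8 ≡ 199^2 = 39601 ≡ 198 (mod 433)
8^16 ≡ 198^2 = 39204 ≡ 234 (mod 433)
27 = 16 + 8 + 2 + 1 in binary powers of 2.
So 8^27 ≡ 234 · 198 · 64 · 8 ≡ 79 (mod 433).
Squaring chain: 79 → 179 → 432 → 1; reaches −1, so base 8 does not prove 433 composite.

79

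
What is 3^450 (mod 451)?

419

3^1 ≡ 3 (mod 451)
3^2 ≡ 3^2 = 9 ≡ 9 (mod 451)
3^4 ≡ 9^2 = 81 ≡ 81 (mod 451)
3^8 ≡ 81^2 = 6561 ≡ 247 (mod 451)
3^16 ≡ 247^2 = 61009 ≡ 124 (mod 451)
3^32 ≡ 124^2 = 15376 ≡ 42 (mod 451)
3^64 ≡ 42^2 = 1764 ≡ 411 (mod 451)
3^128 ≡ 411^2 = 168921 ≡ 247 (mod 451)
3^256 ≡ 247^2 = 61009 ≡ 124 (mod 451)
450 = 256 + 128 + 64 + 2 in binary powers of 2.
So 3^450 ≡ 124 · 247 · 411 · 9 ≡ 419 (mod 451).
Since 419 ≠ 1, base 3 is a Fermat witness: 451 is composite.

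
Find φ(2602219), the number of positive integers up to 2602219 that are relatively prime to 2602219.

Factor: 2602219 = 97 · 139 · 193.
φ(2602219) = (97−1) · (139−1) · (193−1) = 96 · 138 · 192 = 2543616.

2543616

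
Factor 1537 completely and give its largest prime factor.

53

1537 = 29 · 53
53 is prime.
So 1537 = 29 · 53; the largest prime factor is 53.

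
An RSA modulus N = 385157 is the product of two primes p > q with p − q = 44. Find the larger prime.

643

Since p = q + 44, we have 385157 = q(q + 44), so q² + 44q − 385157 = 0.
Discriminant: 44² + 4·385157 = 1936 + 1540628 = 1542564; √1542564 = 1242.
q = (−44 + 1242)/2 = 599, and p = q + 44 = 643.
Check: 599 · 643 = 385157.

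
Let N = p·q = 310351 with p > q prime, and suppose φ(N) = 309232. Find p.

617

φ(n) = (p−1)(q−1) = n − (p+q) + 1, so p + q = 310351 − 309232 + 1 = 1120.
p and q are the roots of t² − 1120t + 310351 = 0.
Discriminant: 1120² − 4·310351 = 1254400 − 1241404 = 12996; √12996 = 114.
q = (1120 − 114)/2 = 503, p = (1120 + 114)/2 = 617.
Check: 503 · 617 = 310351.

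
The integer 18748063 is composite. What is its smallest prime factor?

18748063 is odd.
Digit sum 37, not divisible by 3.
Ends in 3: not divisible by 5.
7: 18748063 = 7·2678294 + 5
11: 18748063 = 11·1704369 + 4
13: 18748063 = 13·1442158 + 9
17: 18748063 = 17·1102827 + 4
19: 18748063 = 19·986740 + 3
23: 18748063 = 23·815133 + 4
29: 18748063 = 29·646484 + 27
31: 18748063 = 31·604776 + 7
37: 18748063 = 37·506704 + 15
41: 18748063 = 41·457269 + 34
43: 18748063 = 43·436001 + 20
47: 18748063 = 47·398894 + 45
53: 18748063 = 53·353737 + 2
59: 18748063 = 59·317763 + 46
61: 18748063 = 61·307345 + 18
67: 18748063 = 67·279821 + 56
71: 18748063 = 71·264057 + 16
73: 18748063 = 73·256822 + 57
79: 18748063 = 79·237317 + 20
83: 18748063 = 83·225880 + 23
89: 18748063 = 89·210652 + 35
97: 18748063 = 97·193279

97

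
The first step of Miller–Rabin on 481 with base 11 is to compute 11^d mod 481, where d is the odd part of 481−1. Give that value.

369

481 − 1 = 480 = 2^5 · 15, so d = 15.
11^1 ≡ 11 (mod 481)
11^2 ≡ 11^2 = 121 ≡ 121 (mod 481)
11^4 ≡ 121^2 = 14641 ≡ 211 (mod 481)
11^8 ≡ 211^2 = 44521 ≡ 269 (mod 481)
15 = 8 + 4 + 2 + 1 in binary powers of 2.
So 11^15 ≡ 269 · 211 · 121 · 11 ≡ 369 (mod 481).
Squaring chain: 369 → 38 → 1 → 1 → 1; never reaches −1, so base 11 is a Miller–Rabin witness that 481 is composite.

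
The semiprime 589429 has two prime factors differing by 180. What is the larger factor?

863

Since p = q + 180, we have 589429 = q(q + 180), so q² + 180q − 589429 = 0.
Discriminant: 180² + 4·589429 = 32400 + 2357716 = 2390116; √2390116 = 1546.
q = (−180 + 1546)/2 = 683, and p = q + 180 = 863.
Check: 683 · 863 = 589429.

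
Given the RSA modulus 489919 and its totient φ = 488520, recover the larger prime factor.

709

φ(n) = (p−1)(q−1) = n − (p+q) + 1, so p + q = 489919 − 488520 + 1 = 1400.
p and q are the roots of t² − 1400t + 489919 = 0.
Discriminant: 1400² − 4·489919 = 1960000 − 1959676 = 324; √324 = 18.
q = (1400 − 18)/2 = 691, p = (1400 + 18)/2 = 709.
Check: 691 · 709 = 489919.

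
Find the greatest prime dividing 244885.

244885 = 5 · 48977
48977 = 17 · 2881
2881 = 43 · 67
67 is prime.
So 244885 = 5 · 17 · 43 · 67; the largest prime factor is 67.

67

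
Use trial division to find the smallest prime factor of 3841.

3841 is odd.
Digit sum 16, not divisible by 3.
Ends in 1: not divisible by 5.
7: 3841 = 7·548 + 5
11: 3841 = 11·349 + 2
13: 3841 = 13·295 + 6
17: 3841 = 17·225 + 16
19: 3841 = 19·202 + 3
23: 3841 = 23·167

23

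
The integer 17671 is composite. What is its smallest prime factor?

17671 is odd.
Digit sum 22, not divisible by 3.
Ends in 1: not divisible by 5.
7: 17671 = 7·2524 + 3
11: 17671 = 11·1606 + 5
13: 17671 = 13·1359 + 4
17: 17671 = 17·1039 + 8
19: 17671 = 19·930 + 1
23: 17671 = 23·768 + 7
29: 17671 = 29·609 + 10
31: 17671 = 31·570 + 1
37: 17671 = 37·477 + 22
41: 17671 = 41·431

41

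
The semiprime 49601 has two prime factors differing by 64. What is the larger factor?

257

Since p = q + 64, we have 49601 = q(q + 64), so q² + 64q − 49601 = 0.
Discriminant: 64² + 4·49601 = 4096 + 198404 = 202500; √202500 = 450.
q = (−64 + 450)/2 = 193, and p = q + 64 = 257.
Check: 193 · 257 = 49601.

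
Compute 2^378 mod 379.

2^1 ≡ 2 (mod 379)
2^2 ≡ 2^2 = 4 ≡ 4 (mod 379)
2^4 ≡ 4^2 = 16 ≡ 16 (mod 379)
2^8 ≡ 16^2 = 256 ≡ 256 (mod 379)
2^16 ≡ 256^2 = 65536 ≡ 348 (mod 379)
2^32 ≡ 348^2 = 121104 ≡ 203 (mod 379)
2^64 ≡ 203^2 = 41209 ≡ 277 (mod 379)
2^128 ≡ 277^2 = 76729 ≡ 171 (mod 379)
2^256 ≡ 171^2 = 29241 ≡ 58 (mod 379)
378 = 256 + 64 + 32 + 16 + 8 + 2 in binary powers of 2.
So 2^378 ≡ 58 · 277 · 203 · 348 · 256 · 4 ≡ 1 (mod 379).
Since the result is 1, base 2 gives no evidence that 379 is composite.

1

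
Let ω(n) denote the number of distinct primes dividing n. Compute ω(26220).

26220 = 2^2 · 6555
6555 = 3 · 2185
2185 = 5 · 437
437 = 19 · 23
26220 = 2^2 · 3 · 5 · 19 · 23, which has 5 distinct prime factors.

5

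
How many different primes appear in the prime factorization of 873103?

5

873103 = 7 · 124729
124729 = 11 · 11339
11339 = 17 · 667
667 = 23 · 29
873103 = 7 · 11 · 17 · 23 · 29, which has 5 distinct prime factors.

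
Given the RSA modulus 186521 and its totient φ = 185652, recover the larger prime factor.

φ(n) = (p−1)(q−1) = n − (p+q) + 1, so p + q = 186521 − 185652 + 1 = 870.
p and q are the roots of t² − 870t + 186521 = 0.
Discriminant: 870² − 4·186521 = 756900 − 746084 = 10816; √10816 = 104.
q = (870 − 104)/2 = 383, p = (870 + 104)/2 = 487.
Check: 383 · 487 = 186521.

487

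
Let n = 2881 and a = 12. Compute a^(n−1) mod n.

2744

12^1 ≡ 12 (mod 2881)
12^2 ≡ 12^2 = 144 ≡ 144 (mod 2881)
12^4 ≡ 144^2 = 20736 ≡ 569 (mod 2881)
12^8 ≡ 569^2 = 323761 ≡ 1089 (mod 2881)
12^16 ≡ 1089^2 = 1185921 ≡ 1830 (mod 2881)
12^32 ≡ 1830^2 = 3348900 ≡ 1178 (mod 2881)
12^64 ≡ 1178^2 = 1387684 ≡ 1923 (mod 2881)
12^128 ≡ 1923^2 = 3697929 ≡ 1606 (mod 2881)
12^256 ≡ 1606^2 = 2579236 ≡ 741 (mod 2881)
12^512 ≡ 741^2 = 549081 ≡ 1691 (mod 2881)
12^1024 ≡ 1691^2 = 2859481 ≡ 1529 (mod 2881)
12^2048 ≡ 1529^2 = 2337841 ≡ 1350 (mod 2881)
2880 = 2048 + 512 + 256 + 64 in binary powers of 2.
So 12^2880 ≡ 1350 · 1691 · 741 · 1923 ≡ 2744 (mod 2881).
Since 2744 ≠ 1, base 12 is a Fermat witness: 2881 is composite.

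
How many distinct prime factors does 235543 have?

4

235543 = 7^2 · 4807
4807 = 11 · 437
437 = 19 · 23
235543 = 7^2 · 11 · 19 · 23, which has 4 distinct prime factors.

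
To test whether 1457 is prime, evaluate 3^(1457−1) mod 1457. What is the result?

3^1 ≡ 3 (mod 1457)
3^2 ≡ 3^2 = 9 ≡ 9 (mod 1457)
3^4 ≡ 9^2 = 81 ≡ 81 (mod 1457)
3^8 ≡ 81^2 = 6561 ≡ 733 (mod 1457)
3^16 ≡ 733^2 = 537289 ≡ 1113 (mod 1457)
3^32 ≡ 1113^2 = 1238769 ≡ 319 (mod 1457)
3^64 ≡ 319^2 = 101761 ≡ 1228 (mod 1457)
3^128 ≡ 1228^2 = 1507984 ≡ 1446 (mod 1457)
3^256 ≡ 1446^2 = 2090916 ≡ 121 (mod 1457)
3^512 ≡ 121^2 = 14641 ≡ 71 (mod 1457)
3^1024 ≡ 71^2 = 5041 ≡ 670 (mod 1457)
1456 = 1024 + 256 + 128 + 32 + 16 in binary powers of 2.
So 3^1456 ≡ 670 · 121 · 1446 · 319 · 1113 ≡ 307 (mod 1457).
Since 307 ≠ 1, base 3 is a Fermat witness: 1457 is composite.

307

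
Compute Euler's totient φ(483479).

Factor: 483479 = 37 · 73 · 179.
φ(483479) = (37−1) · (73−1) · (179−1) = 36 · 72 · 178 = 461376.

461376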